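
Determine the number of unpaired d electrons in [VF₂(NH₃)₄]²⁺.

1

Each fluoride is −1; ammonia is neutral; balancing the +2 overall charge requires V(IV).
Vanadium is a group-5 element; V(IV) is therefore d¹.
In an octahedral field the d¹ configuration is t₂g¹e_g⁰ (only one arrangement possible), giving 1 unpaired electron.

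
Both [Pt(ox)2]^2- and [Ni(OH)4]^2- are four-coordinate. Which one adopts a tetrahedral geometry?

For [Pt(ox)2]^2-: Summing ligand charges against the −2 overall charge gives an oxidation state of +2 for platinum. Pt sits in group 10, so the d-electron count is 10 − 2 = 8. A 5d d⁸ ion has a large crystal-field splitting; square planar leaves the high-energy d_{x²−y²} orbital empty and maximises CFSE. → square planar.
For [Ni(OH)4]^2-: Ligand charges: each hydroxide is −1. With an overall charge of −2 the nickel centre must be in the +2 oxidation state. Group 10 minus oxidation state 2 gives a d⁸ configuration. Hydroxide is a weak-field ligand. With weak-field ligands the CFSE gain from square planar is small, so a 3d d⁸ ion takes the sterically preferred tetrahedral geometry. → tetrahedral.

[Ni(OH)4]^2-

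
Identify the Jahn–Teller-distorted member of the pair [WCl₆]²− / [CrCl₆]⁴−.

[CrCl₆]⁴−

[WCl₆]²−: Summing ligand charges against the −2 overall charge gives an oxidation state of +4 for tungsten. Group 6 minus oxidation state 4 gives a d² configuration. The d² configuration leaves the e_g set evenly filled (or empty) — no strong Jahn–Teller driving force.
[CrCl₆]⁴−: Each chloride is −1; balancing the −4 overall charge requires Cr(II). Cr sits in group 6, so the d-electron count is 6 − 2 = 4. Chloride is a weak-field ligand for a first-row metal, so the complex is high-spin. The t₂g³e_g¹ (high-spin) configuration has an unevenly filled e_g set; the Jahn–Teller theorem predicts a tetragonal distortion (typically axial elongation) to lift the degeneracy.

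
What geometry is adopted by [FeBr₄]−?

Summing ligand charges against the −1 overall charge gives an oxidation state of +3 for iron.
Iron is a group-8 element; Fe(III) is therefore d⁵.
Coordination number: 4.
Bromide is a weak-field ligand.
A high-spin d⁵ ion has zero CFSE in either geometry, so four ligands adopt the sterically favoured tetrahedral geometry.

tetrahedral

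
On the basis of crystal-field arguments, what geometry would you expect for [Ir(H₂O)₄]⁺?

Water is neutral; balancing the +1 overall charge requires Ir(I).
Ir sits in group 9, so the d-electron count is 9 − 1 = 8.
With 4 monodentate ligands the coordination number is 4.
A 5d d⁸ ion has a large crystal-field splitting; square planar leaves the high-energy d_{x²−y²} orbital empty and maximises CFSE.

square planar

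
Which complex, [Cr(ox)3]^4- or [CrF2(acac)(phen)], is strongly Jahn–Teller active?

[Cr(ox)3]^4-

[Cr(ox)3]^4-: Ligand charges: each oxalate is −2. With an overall charge of −4 the chromium centre must be in the +2 oxidation state. Cr sits in group 6, so the d-electron count is 6 − 2 = 4. Oxalate is a weak-field ligand for a first-row metal, so the complex is high-spin. The t₂g³e_g¹ (high-spin) configuration has an unevenly filled e_g set; the Jahn–Teller theorem predicts a tetragonal distortion (typically axial elongation) to lift the degeneracy.
[CrF2(acac)(phen)]: Each fluoride is −1; each acetylacetonate is −1; 1,10-phenanthroline is neutral; balancing the 0 overall charge requires Cr(III). Chromium is a group-6 element; Cr(III) is therefore d³. The d³ configuration leaves the e_g set evenly filled (or empty) — no strong Jahn–Teller driving force.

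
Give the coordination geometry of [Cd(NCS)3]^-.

trigonal planar

Ligand charges: each isothiocyanate is −1. With an overall charge of −1 the cadmium centre must be in the +2 oxidation state.
Cd sits in group 12, so the d-electron count is 12 − 2 = 10.
Coordination number: 3.
Three ligands around a d¹⁰ centre minimise repulsion in a trigonal-planar arrangement.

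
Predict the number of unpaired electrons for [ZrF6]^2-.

Ligand charges: each fluoride is −1. With an overall charge of −2 the zirconium centre must be in the +4 oxidation state.
Group 4 minus oxidation state 4 gives a d⁰ configuration.
In an octahedral field the d⁰ configuration is t₂g⁰e_g⁰, giving 0 unpaired electrons.

0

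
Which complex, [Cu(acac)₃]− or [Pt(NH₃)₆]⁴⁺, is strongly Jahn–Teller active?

[Cu(acac)₃]−: Ligand charges: each acetylacetonate is −1. With an overall charge of −1 the copper centre must be in the +2 oxidation state. Group 11 minus oxidation state 2 gives a d⁹ configuration. The t₂g⁶e_g³ configuration has an unevenly filled e_g set; the Jahn–Teller theorem predicts a tetragonal distortion (typically axial elongation) to lift the degeneracy.
[Pt(NH₃)₆]⁴⁺: Summing ligand charges against the +4 overall charge gives an oxidation state of +4 for platinum. Pt sits in group 10, so the d-electron count is 10 − 4 = 6. A 5d ion has a large Δₒ and is invariably low-spin. The d⁶ configuration leaves the e_g set evenly filled (or empty) — no strong Jahn–Teller driving force.

[Cu(acac)₃]−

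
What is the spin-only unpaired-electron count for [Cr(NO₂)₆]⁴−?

2 unpaired electrons

Ligand charges: each nitro (N-bound nitrite) is −1. With an overall charge of −4 the chromium centre must be in the +2 oxidation state.
Chromium is a group-6 element; Cr(II) is therefore d⁴.
The spin state decides the count: Nitro (N-bound nitrite) is a strong-field ligand (high in the spectrochemical series) for a first-row metal, so the complex is low-spin.
An octahedral low-spin d⁴ ion is t₂g⁴e_g⁰, giving 2 unpaired electrons.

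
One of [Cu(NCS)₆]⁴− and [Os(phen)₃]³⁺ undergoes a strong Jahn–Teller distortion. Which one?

[Cu(NCS)₆]⁴−

[Cu(NCS)₆]⁴−: Summing ligand charges against the −4 overall charge gives an oxidation state of +2 for copper. Copper is a group-11 element; Cu(II) is therefore d⁹. The t₂g⁶e_g³ configuration has an unevenly filled e_g set; the Jahn–Teller theorem predicts a tetragonal distortion (typically axial elongation) to lift the degeneracy.
[Os(phen)₃]³⁺: Ligand charges: 1,10-phenanthroline is neutral. With an overall charge of +3 the osmium centre must be in the +3 oxidation state. Group 8 minus oxidation state 3 gives a d⁵ configuration. A 5d ion has a large Δₒ and is invariably low-spin. The d⁵ configuration leaves the e_g set evenly filled (or empty) — no strong Jahn–Teller driving force.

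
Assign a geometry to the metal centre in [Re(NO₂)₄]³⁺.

tetrahedral

Each nitro (N-bound nitrite) is −1; balancing the +3 overall charge requires Re(VII).
Rhenium is a group-7 element; Re(VII) is therefore d⁰.
Coordination number: 4.
A d⁰ ion has no crystal-field stabilisation preference between square planar and tetrahedral, so four ligands adopt the sterically favoured tetrahedral geometry.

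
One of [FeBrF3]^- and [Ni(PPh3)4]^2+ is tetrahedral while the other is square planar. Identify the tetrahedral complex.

For [FeBrF3]^-: Ligand charges: each bromide is −1; each fluoride is −1. With an overall charge of −1 the iron centre must be in the +3 oxidation state. Iron is a group-8 element; Fe(III) is therefore d⁵. A high-spin d⁵ ion has zero CFSE in either geometry, so four ligands adopt the sterically favoured tetrahedral geometry. → tetrahedral.
For [Ni(PPh3)4]^2+: Ligand charges: triphenylphosphine is neutral. With an overall charge of +2 the nickel centre must be in the +2 oxidation state. Nickel is a group-10 element; Ni(II) is therefore d⁸. Triphenylphosphine is a strong-field ligand (high in the spectrochemical series). A 3d d⁸ ion with strong-field ligands gains enough CFSE to favour square planar over tetrahedral. → square planar.

[FeBrF3]^-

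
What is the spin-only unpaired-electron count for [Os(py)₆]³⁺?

Ligand charges: pyridine is neutral. With an overall charge of +3 the osmium centre must be in the +3 oxidation state.
Osmium is a group-8 element; Os(III) is therefore d⁵.
The spin state decides the count: a 5d ion has a large Δₒ and is invariably low-spin.
An octahedral low-spin d⁵ ion is t₂g⁵e_g⁰, giving 1 unpaired electron.

1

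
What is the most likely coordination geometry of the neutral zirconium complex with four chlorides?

tetrahedral

Ligand charges: each chloride is −1. With an overall charge of 0 the zirconium centre must be in the +4 oxidation state.
Zirconium is a group-4 element; Zr(IV) is therefore d⁰.
Coordination number: 4.
A d⁰ ion has no crystal-field stabilisation preference between square planar and tetrahedral, so four ligands adopt the sterically favoured tetrahedral geometry.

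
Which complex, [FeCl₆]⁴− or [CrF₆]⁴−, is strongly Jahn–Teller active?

[CrF₆]⁴−

[FeCl₆]⁴−: Each chloride is −1; balancing the −4 overall charge requires Fe(II). Iron is a group-8 element; Fe(II) is therefore d⁶. Chloride is a weak-field ligand for a first-row metal, so the complex is high-spin. The d⁶ configuration leaves the e_g set evenly filled (or empty) — no strong Jahn–Teller driving force.
[CrF₆]⁴−: Summing ligand charges against the −4 overall charge gives an oxidation state of +2 for chromium. Cr sits in group 6, so the d-electron count is 6 − 2 = 4. Fluoride is a weak-field ligand for a first-row metal, so the complex is high-spin. The t₂g³e_g¹ (high-spin) configuration has an unevenly filled e_g set; the Jahn–Teller theorem predicts a tetragonal distortion (typically axial elongation) to lift the degeneracy.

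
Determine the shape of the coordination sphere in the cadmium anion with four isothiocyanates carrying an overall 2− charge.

tetrahedral

Summing ligand charges against the −2 overall charge gives an oxidation state of +2 for cadmium.
Cadmium is a group-12 element; Cd(II) is therefore d¹⁰.
With 4 monodentate ligands the coordination number is 4.
A d¹⁰ ion has no crystal-field stabilisation preference between square planar and tetrahedral, so four ligands adopt the sterically favoured tetrahedral geometry.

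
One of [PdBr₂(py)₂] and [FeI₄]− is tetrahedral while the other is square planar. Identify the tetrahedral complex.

For [PdBr₂(py)₂]: Summing ligand charges against the 0 overall charge gives an oxidation state of +2 for palladium. Palladium is a group-10 element; Pd(II) is therefore d⁸. A 4d d⁸ ion has a large crystal-field splitting; square planar leaves the high-energy d_{x²−y²} orbital empty and maximises CFSE. → square planar.
For [FeI₄]−: Summing ligand charges against the −1 overall charge gives an oxidation state of +3 for iron. Group 8 minus oxidation state 3 gives a d⁵ configuration. A high-spin d⁵ ion has zero CFSE in either geometry, so four ligands adopt the sterically favoured tetrahedral geometry. → tetrahedral.

[FeI₄]−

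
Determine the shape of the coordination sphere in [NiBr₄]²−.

Each bromide is −1; balancing the −2 overall charge requires Ni(II).
Group 10 minus oxidation state 2 gives a d⁸ configuration.
With 4 monodentate ligands the coordination number is 4.
Bromide is a weak-field ligand.
With weak-field ligands the CFSE gain from square planar is small, so a 3d d⁸ ion takes the sterically preferred tetrahedral geometry.

tetrahedral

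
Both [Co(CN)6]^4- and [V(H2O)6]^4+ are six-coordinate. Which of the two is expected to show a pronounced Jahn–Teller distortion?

[Co(CN)6]^4-: Each cyanide is −1; balancing the −4 overall charge requires Co(II). Cobalt is a group-9 element; Co(II) is therefore d⁷. Cyanide is a strong-field ligand (high in the spectrochemical series) for a first-row metal, so the complex is low-spin. The t₂g⁶e_g¹ (low-spin) configuration has an unevenly filled e_g set; the Jahn–Teller theorem predicts a tetragonal distortion (typically axial elongation) to lift the degeneracy.
[V(H2O)6]^4+: Ligand charges: water is neutral. With an overall charge of +4 the vanadium centre must be in the +4 oxidation state. Vanadium is a group-5 element; V(IV) is therefore d¹. The d¹ configuration leaves the e_g set evenly filled (or empty) — no strong Jahn–Teller driving force.

[Co(CN)6]^4-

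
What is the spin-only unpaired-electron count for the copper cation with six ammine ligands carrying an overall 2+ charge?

1

Ammonia is neutral; balancing the +2 overall charge requires Cu(II).
Copper is a group-11 element; Cu(II) is therefore d⁹.
In an octahedral field the d⁹ configuration is t₂g⁶e_g³ (only one arrangement possible), giving 1 unpaired electron.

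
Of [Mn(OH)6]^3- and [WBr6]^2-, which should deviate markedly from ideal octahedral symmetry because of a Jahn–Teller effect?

[Mn(OH)6]^3-: Summing ligand charges against the −3 overall charge gives an oxidation state of +3 for manganese. Mn sits in group 7, so the d-electron count is 7 − 3 = 4. Hydroxide is a weak-field ligand for a first-row metal, so the complex is high-spin. The t₂g³e_g¹ (high-spin) configuration has an unevenly filled e_g set; the Jahn–Teller theorem predicts a tetragonal distortion (typically axial elongation) to lift the degeneracy.
[WBr6]^2-: Each bromide is −1; balancing the −2 overall charge requires W(IV). Group 6 minus oxidation state 4 gives a d² configuration. The d² configuration leaves the e_g set evenly filled (or empty) — no strong Jahn–Teller driving force.

[Mn(OH)6]^3-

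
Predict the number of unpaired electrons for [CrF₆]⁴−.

Ligand charges: each fluoride is −1. With an overall charge of −4 the chromium centre must be in the +2 oxidation state.
Group 6 minus oxidation state 2 gives a d⁴ configuration.
The spin state decides the count: Fluoride is a weak-field ligand for a first-row metal, so the complex is high-spin.
An octahedral high-spin d⁴ ion is t₂g³e_g¹, giving 4 unpaired electrons.

4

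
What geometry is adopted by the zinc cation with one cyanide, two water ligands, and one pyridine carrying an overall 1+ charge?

Each cyanide is −1; water is neutral; pyridine is neutral; balancing the +1 overall charge requires Zn(II).
Group 12 minus oxidation state 2 gives a d¹⁰ configuration.
With 4 monodentate ligands the coordination number is 4.
A d¹⁰ ion has no crystal-field stabilisation preference between square planar and tetrahedral, so four ligands adopt the sterically favoured tetrahedral geometry.

tetrahedral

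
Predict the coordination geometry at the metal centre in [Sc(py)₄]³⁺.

tetrahedral

Summing ligand charges against the +3 overall charge gives an oxidation state of +3 for scandium.
Group 3 minus oxidation state 3 gives a d⁰ configuration.
Coordination number: 4.
A d⁰ ion has no crystal-field stabilisation preference between square planar and tetrahedral, so four ligands adopt the sterically favoured tetrahedral geometry.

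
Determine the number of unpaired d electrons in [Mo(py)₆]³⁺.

3

Ligand charges: pyridine is neutral. With an overall charge of +3 the molybdenum centre must be in the +3 oxidation state.
Mo sits in group 6, so the d-electron count is 6 − 3 = 3.
In an octahedral field the d³ configuration is t₂g³e_g⁰ (only one arrangement possible), giving 3 unpaired electrons.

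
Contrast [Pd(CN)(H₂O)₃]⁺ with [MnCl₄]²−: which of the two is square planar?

For [Pd(CN)(H₂O)₃]⁺: Summing ligand charges against the +1 overall charge gives an oxidation state of +2 for palladium. Group 10 minus oxidation state 2 gives a d⁸ configuration. A 4d d⁸ ion has a large crystal-field splitting; square planar leaves the high-energy d_{x²−y²} orbital empty and maximises CFSE. → square planar.
For [MnCl₄]²−: Each chloride is −1; balancing the −2 overall charge requires Mn(II). Group 7 minus oxidation state 2 gives a d⁵ configuration. A high-spin d⁵ ion has zero CFSE in either geometry, so four ligands adopt the sterically favoured tetrahedral geometry. → tetrahedral.

[Pd(CN)(H₂O)₃]⁺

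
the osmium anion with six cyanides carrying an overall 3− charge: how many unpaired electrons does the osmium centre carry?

1 unpaired electron

Each cyanide is −1; balancing the −3 overall charge requires Os(III).
Osmium is a group-8 element; Os(III) is therefore d⁵.
The spin state decides the count: a 5d ion has a large Δₒ and is invariably low-spin.
An octahedral low-spin d⁵ ion is t₂g⁵e_g⁰, giving 1 unpaired electron.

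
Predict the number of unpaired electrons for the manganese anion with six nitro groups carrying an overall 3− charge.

2 unpaired electrons

Summing ligand charges against the −3 overall charge gives an oxidation state of +3 for manganese.
Mn sits in group 7, so the d-electron count is 7 − 3 = 4.
The spin state decides the count: Nitro (N-bound nitrite) is a strong-field ligand (high in the spectrochemical series) for a first-row metal, so the complex is low-spin.
An octahedral low-spin d⁴ ion is t₂g⁴e_g⁰, giving 2 unpaired electrons.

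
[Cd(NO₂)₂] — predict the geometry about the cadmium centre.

linear

Summing ligand charges against the 0 overall charge gives an oxidation state of +2 for cadmium.
Group 12 minus oxidation state 2 gives a d¹⁰ configuration.
Coordination number: 2.
A d¹⁰ ion with only two ligands adopts a linear arrangement (sp hybridisation; no CFSE preference).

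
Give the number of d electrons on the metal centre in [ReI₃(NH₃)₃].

d4

Summing ligand charges against the 0 overall charge gives an oxidation state of +3 for rhenium.
Re sits in group 7, so the d-electron count is 7 − 3 = 4.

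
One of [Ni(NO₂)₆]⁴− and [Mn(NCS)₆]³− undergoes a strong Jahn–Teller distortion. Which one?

[Ni(NO₂)₆]⁴−: Each nitro (N-bound nitrite) is −1; balancing the −4 overall charge requires Ni(II). Group 10 minus oxidation state 2 gives a d⁸ configuration. The d⁸ configuration leaves the e_g set evenly filled (or empty) — no strong Jahn–Teller driving force.
[Mn(NCS)₆]³−: Ligand charges: each isothiocyanate is −1. With an overall charge of −3 the manganese centre must be in the +3 oxidation state. Mn sits in group 7, so the d-electron count is 7 − 3 = 4. Isothiocyanate is a weak-field ligand for a first-row metal, so the complex is high-spin. The t₂g³e_g¹ (high-spin) configuration has an unevenly filled e_g set; the Jahn–Teller theorem predicts a tetragonal distortion (typically axial elongation) to lift the degeneracy.

[Mn(NCS)₆]³−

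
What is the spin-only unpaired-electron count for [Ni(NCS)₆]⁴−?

Summing ligand charges against the −4 overall charge gives an oxidation state of +2 for nickel.
Nickel is a group-10 element; Ni(II) is therefore d⁸.
In an octahedral field the d⁸ configuration is t₂g⁶e_g² (only one arrangement possible), giving 2 unpaired electrons.

2 unpaired electrons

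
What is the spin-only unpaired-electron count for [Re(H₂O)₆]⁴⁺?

Summing ligand charges against the +4 overall charge gives an oxidation state of +4 for rhenium.
Re sits in group 7, so the d-electron count is 7 − 4 = 3.
In an octahedral field the d³ configuration is t₂g³e_g⁰ (only one arrangement possible), giving 3 unpaired electrons.

3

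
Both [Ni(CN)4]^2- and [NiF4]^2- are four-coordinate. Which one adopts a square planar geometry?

For [Ni(CN)4]^2-: Each cyanide is −1; balancing the −2 overall charge requires Ni(II). Group 10 minus oxidation state 2 gives a d⁸ configuration. Cyanide is a strong-field ligand (high in the spectrochemical series). A 3d d⁸ ion with strong-field ligands gains enough CFSE to favour square planar over tetrahedral. → square planar.
For [NiF4]^2-: Each fluoride is −1; balancing the −2 overall charge requires Ni(II). Group 10 minus oxidation state 2 gives a d⁸ configuration. Fluoride is a weak-field ligand. With weak-field ligands the CFSE gain from square planar is small, so a 3d d⁸ ion takes the sterically preferred tetrahedral geometry. → tetrahedral.

[Ni(CN)4]^2-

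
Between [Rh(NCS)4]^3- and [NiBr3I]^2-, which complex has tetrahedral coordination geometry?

For [Rh(NCS)4]^3-: Summing ligand charges against the −3 overall charge gives an oxidation state of +1 for rhodium. Group 9 minus oxidation state 1 gives a d⁸ configuration. A 4d d⁸ ion has a large crystal-field splitting; square planar leaves the high-energy d_{x²−y²} orbital empty and maximises CFSE. → square planar.
For [NiBr3I]^2-: Each bromide is −1; each iodide is −1; balancing the −2 overall charge requires Ni(II). Group 10 minus oxidation state 2 gives a d⁸ configuration. Bromide and iodide are weak-field ligands. With weak-field ligands the CFSE gain from square planar is small, so a 3d d⁸ ion takes the sterically preferred tetrahedral geometry. → tetrahedral.

[NiBr3I]^2-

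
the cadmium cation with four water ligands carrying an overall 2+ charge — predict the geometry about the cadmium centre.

tetrahedral

Summing ligand charges against the +2 overall charge gives an oxidation state of +2 for cadmium.
Cadmium is a group-12 element; Cd(II) is therefore d¹⁰.
With 4 monodentate ligands the coordination number is 4.
A d¹⁰ ion has no crystal-field stabilisation preference between square planar and tetrahedral, so four ligands adopt the sterically favoured tetrahedral geometry.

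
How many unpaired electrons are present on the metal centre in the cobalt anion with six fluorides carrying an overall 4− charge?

Summing ligand charges against the −4 overall charge gives an oxidation state of +2 for cobalt.
Cobalt is a group-9 element; Co(II) is therefore d⁷.
The spin state decides the count: Fluoride is a weak-field ligand for a first-row metal, so the complex is high-spin.
An octahedral high-spin d⁷ ion is t₂g⁵e_g², giving 3 unpaired electrons.

3 unpaired electrons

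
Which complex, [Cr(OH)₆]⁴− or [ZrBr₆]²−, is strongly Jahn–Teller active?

[Cr(OH)₆]⁴−: Ligand charges: each hydroxide is −1. With an overall charge of −4 the chromium centre must be in the +2 oxidation state. Chromium is a group-6 element; Cr(II) is therefore d⁴. Hydroxide is a weak-field ligand for a first-row metal, so the complex is high-spin. The t₂g³e_g¹ (high-spin) configuration has an unevenly filled e_g set; the Jahn–Teller theorem predicts a tetragonal distortion (typically axial elongation) to lift the degeneracy.
[ZrBr₆]²−: Each bromide is −1; balancing the −2 overall charge requires Zr(IV). Zirconium is a group-4 element; Zr(IV) is therefore d⁰. The d⁰ configuration leaves the e_g set evenly filled (or empty) — no strong Jahn–Teller driving force.

[Cr(OH)₆]⁴−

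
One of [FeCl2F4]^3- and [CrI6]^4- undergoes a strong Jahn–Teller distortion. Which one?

[CrI6]^4-

[FeCl2F4]^3-: Summing ligand charges against the −3 overall charge gives an oxidation state of +3 for iron. Fe sits in group 8, so the d-electron count is 8 − 3 = 5. Chloride and fluoride are weak-field ligands for a first-row metal, so the complex is high-spin. The d⁵ configuration leaves the e_g set evenly filled (or empty) — no strong Jahn–Teller driving force.
[CrI6]^4-: Each iodide is −1; balancing the −4 overall charge requires Cr(II). Cr sits in group 6, so the d-electron count is 6 − 2 = 4. Iodide is a weak-field ligand for a first-row metal, so the complex is high-spin. The t₂g³e_g¹ (high-spin) configuration has an unevenly filled e_g set; the Jahn–Teller theorem predicts a tetragonal distortion (typically axial elongation) to lift the degeneracy.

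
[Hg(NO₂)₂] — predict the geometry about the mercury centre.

linear

Each nitro (N-bound nitrite) is −1; balancing the 0 overall charge requires Hg(II).
Group 12 minus oxidation state 2 gives a d¹⁰ configuration.
With 2 monodentate ligands the coordination number is 2.
A d¹⁰ ion with only two ligands adopts a linear arrangement (sp hybridisation; no CFSE preference).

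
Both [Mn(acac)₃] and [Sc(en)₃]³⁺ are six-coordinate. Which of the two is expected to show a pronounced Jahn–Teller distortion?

[Mn(acac)₃]

[Mn(acac)₃]: Each acetylacetonate is −1; balancing the 0 overall charge requires Mn(III). Mn sits in group 7, so the d-electron count is 7 − 3 = 4. Acetylacetonate is a weak-field ligand for a first-row metal, so the complex is high-spin. The t₂g³e_g¹ (high-spin) configuration has an unevenly filled e_g set; the Jahn–Teller theorem predicts a tetragonal distortion (typically axial elongation) to lift the degeneracy.
[Sc(en)₃]³⁺: Summing ligand charges against the +3 overall charge gives an oxidation state of +3 for scandium. Scandium is a group-3 element; Sc(III) is therefore d⁰. The d⁰ configuration leaves the e_g set evenly filled (or empty) — no strong Jahn–Teller driving force.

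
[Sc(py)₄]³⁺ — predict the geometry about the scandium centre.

tetrahedral

Pyridine is neutral; balancing the +3 overall charge requires Sc(III).
Scandium is a group-3 element; Sc(III) is therefore d⁰.
Coordination number: 4.
A d⁰ ion has no crystal-field stabilisation preference between square planar and tetrahedral, so four ligands adopt the sterically favoured tetrahedral geometry.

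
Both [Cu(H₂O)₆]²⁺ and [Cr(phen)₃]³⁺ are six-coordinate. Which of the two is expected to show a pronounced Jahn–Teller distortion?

[Cu(H₂O)₆]²⁺

[Cu(H₂O)₆]²⁺: Ligand charges: water is neutral. With an overall charge of +2 the copper centre must be in the +2 oxidation state. Group 11 minus oxidation state 2 gives a d⁹ configuration. The t₂g⁶e_g³ configuration has an unevenly filled e_g set; the Jahn–Teller theorem predicts a tetragonal distortion (typically axial elongation) to lift the degeneracy.
[Cr(phen)₃]³⁺: Summing ligand charges against the +3 overall charge gives an oxidation state of +3 for chromium. Cr sits in group 6, so the d-electron count is 6 − 3 = 3. The d³ configuration leaves the e_g set evenly filled (or empty) — no strong Jahn–Teller driving force.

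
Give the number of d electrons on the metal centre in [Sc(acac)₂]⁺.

d0

Summing ligand charges against the +1 overall charge gives an oxidation state of +3 for scandium.
Sc sits in group 3, so the d-electron count is 3 − 3 = 0.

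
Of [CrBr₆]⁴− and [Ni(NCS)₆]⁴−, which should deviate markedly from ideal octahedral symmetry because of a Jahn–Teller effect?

[CrBr₆]⁴−

[CrBr₆]⁴−: Ligand charges: each bromide is −1. With an overall charge of −4 the chromium centre must be in the +2 oxidation state. Chromium is a group-6 element; Cr(II) is therefore d⁴. Bromide is a weak-field ligand for a first-row metal, so the complex is high-spin. The t₂g³e_g¹ (high-spin) configuration has an unevenly filled e_g set; the Jahn–Teller theorem predicts a tetragonal distortion (typically axial elongation) to lift the degeneracy.
[Ni(NCS)₆]⁴−: Each isothiocyanate is −1; balancing the −4 overall charge requires Ni(II). Nickel is a group-10 element; Ni(II) is therefore d⁸. The d⁸ configuration leaves the e_g set evenly filled (or empty) — no strong Jahn–Teller driving force.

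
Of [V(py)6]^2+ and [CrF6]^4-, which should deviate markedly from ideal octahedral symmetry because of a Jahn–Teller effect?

[CrF6]^4-

[V(py)6]^2+: Summing ligand charges against the +2 overall charge gives an oxidation state of +2 for vanadium. Group 5 minus oxidation state 2 gives a d³ configuration. The d³ configuration leaves the e_g set evenly filled (or empty) — no strong Jahn–Teller driving force.
[CrF6]^4-: Each fluoride is −1; balancing the −4 overall charge requires Cr(II). Chromium is a group-6 element; Cr(II) is therefore d⁴. Fluoride is a weak-field ligand for a first-row metal, so the complex is high-spin. The t₂g³e_g¹ (high-spin) configuration has an unevenly filled e_g set; the Jahn–Teller theorem predicts a tetragonal distortion (typically axial elongation) to lift the degeneracy.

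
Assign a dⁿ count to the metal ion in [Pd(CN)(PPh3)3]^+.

Each cyanide is −1; triphenylphosphine is neutral; balancing the +1 overall charge requires Pd(II).
Palladium is a group-10 element; Pd(II) is therefore d⁸.

d⁸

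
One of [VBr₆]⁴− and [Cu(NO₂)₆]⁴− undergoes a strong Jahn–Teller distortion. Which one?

[VBr₆]⁴−: Ligand charges: each bromide is −1. With an overall charge of −4 the vanadium centre must be in the +2 oxidation state. Vanadium is a group-5 element; V(II) is therefore d³. The d³ configuration leaves the e_g set evenly filled (or empty) — no strong Jahn–Teller driving force.
[Cu(NO₂)₆]⁴−: Ligand charges: each nitro (N-bound nitrite) is −1. With an overall charge of −4 the copper centre must be in the +2 oxidation state. Copper is a group-11 element; Cu(II) is therefore d⁹. The t₂g⁶e_g³ configuration has an unevenly filled e_g set; the Jahn–Teller theorem predicts a tetragonal distortion (typically axial elongation) to lift the degeneracy.

[Cu(NO₂)₆]⁴−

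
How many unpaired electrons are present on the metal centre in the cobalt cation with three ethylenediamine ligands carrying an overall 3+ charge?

Ethylenediamine is neutral; balancing the +3 overall charge requires Co(III).
Group 9 minus oxidation state 3 gives a d⁶ configuration.
Counting donor atoms: 3×ethylenediamine (bidentate) → 6 donors. Coordination number = 6.
The spin state decides the count: Co(III) has an exceptionally large octahedral splitting and is low-spin with essentially every ligand except fluoride.
An octahedral low-spin d⁶ ion is t₂g⁶e_g⁰, giving 0 unpaired electrons.

0 unpaired electrons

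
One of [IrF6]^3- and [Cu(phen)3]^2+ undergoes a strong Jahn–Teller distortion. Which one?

[Cu(phen)3]^2+

[IrF6]^3-: Ligand charges: each fluoride is −1. With an overall charge of −3 the iridium centre must be in the +3 oxidation state. Group 9 minus oxidation state 3 gives a d⁶ configuration. A 5d ion has a large Δₒ and is invariably low-spin. The d⁶ configuration leaves the e_g set evenly filled (or empty) — no strong Jahn–Teller driving force.
[Cu(phen)3]^2+: Ligand charges: 1,10-phenanthroline is neutral. With an overall charge of +2 the copper centre must be in the +2 oxidation state. Cu sits in group 11, so the d-electron count is 11 − 2 = 9. The t₂g⁶e_g³ configuration has an unevenly filled e_g set; the Jahn–Teller theorem predicts a tetragonal distortion (typically axial elongation) to lift the degeneracy.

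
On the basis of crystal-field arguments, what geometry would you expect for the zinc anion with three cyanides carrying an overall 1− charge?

Summing ligand charges against the −1 overall charge gives an oxidation state of +2 for zinc.
Group 12 minus oxidation state 2 gives a d¹⁰ configuration.
With 3 monodentate ligands the coordination number is 3.
Three ligands around a d¹⁰ centre minimise repulsion in a trigonal-planar arrangement.

trigonal planar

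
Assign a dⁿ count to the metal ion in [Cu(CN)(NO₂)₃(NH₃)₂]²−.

Each cyanide is −1; each nitro (N-bound nitrite) is −1; ammonia is neutral; balancing the −2 overall charge requires Cu(II).
Cu sits in group 11, so the d-electron count is 11 − 2 = 9.

d9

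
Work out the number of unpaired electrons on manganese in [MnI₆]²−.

Ligand charges: each iodide is −1. With an overall charge of −2 the manganese centre must be in the +4 oxidation state.
Mn sits in group 7, so the d-electron count is 7 − 4 = 3.
In an octahedral field the d³ configuration is t₂g³e_g⁰ (only one arrangement possible), giving 3 unpaired electrons.

3 unpaired electrons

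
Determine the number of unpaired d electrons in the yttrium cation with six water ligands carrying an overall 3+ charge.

0 unpaired electrons

Ligand charges: water is neutral. With an overall charge of +3 the yttrium centre must be in the +3 oxidation state.
Group 3 minus oxidation state 3 gives a d⁰ configuration.
In an octahedral field the d⁰ configuration is t₂g⁰e_g⁰, giving 0 unpaired electrons.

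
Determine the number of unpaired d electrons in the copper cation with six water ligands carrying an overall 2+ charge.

Water is neutral; balancing the +2 overall charge requires Cu(II).
Copper is a group-11 element; Cu(II) is therefore d⁹.
In an octahedral field the d⁹ configuration is t₂g⁶e_g³ (only one arrangement possible), giving 1 unpaired electron.

1 unpaired electron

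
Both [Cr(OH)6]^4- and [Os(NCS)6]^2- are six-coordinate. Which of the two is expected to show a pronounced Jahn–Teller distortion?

[Cr(OH)6]^4-

[Cr(OH)6]^4-: Ligand charges: each hydroxide is −1. With an overall charge of −4 the chromium centre must be in the +2 oxidation state. Chromium is a group-6 element; Cr(II) is therefore d⁴. Hydroxide is a weak-field ligand for a first-row metal, so the complex is high-spin. The t₂g³e_g¹ (high-spin) configuration has an unevenly filled e_g set; the Jahn–Teller theorem predicts a tetragonal distortion (typically axial elongation) to lift the degeneracy.
[Os(NCS)6]^2-: Each isothiocyanate is −1; balancing the −2 overall charge requires Os(IV). Group 8 minus oxidation state 4 gives a d⁴ configuration. A 5d ion has a large Δₒ and is invariably low-spin. The d⁴ configuration leaves the e_g set evenly filled (or empty) — no strong Jahn–Teller driving force.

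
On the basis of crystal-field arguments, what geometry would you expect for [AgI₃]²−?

Summing ligand charges against the −2 overall charge gives an oxidation state of +1 for silver.
Ag sits in group 11, so the d-electron count is 11 − 1 = 10.
Coordination number: 3.
Three ligands around a d¹⁰ centre minimise repulsion in a trigonal-planar arrangement.

trigonal planar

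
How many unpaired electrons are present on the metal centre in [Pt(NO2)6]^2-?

Each nitro (N-bound nitrite) is −1; balancing the −2 overall charge requires Pt(IV).
Group 10 minus oxidation state 4 gives a d⁶ configuration.
The spin state decides the count: a 5d ion has a large Δₒ and is invariably low-spin.
An octahedral low-spin d⁶ ion is t₂g⁶e_g⁰, giving 0 unpaired electrons.

0 unpaired electrons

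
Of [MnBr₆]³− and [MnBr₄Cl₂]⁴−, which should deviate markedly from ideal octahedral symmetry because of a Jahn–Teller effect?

[MnBr₆]³−

[MnBr₆]³−: Ligand charges: each bromide is −1. With an overall charge of −3 the manganese centre must be in the +3 oxidation state. Group 7 minus oxidation state 3 gives a d⁴ configuration. Bromide is a weak-field ligand for a first-row metal, so the complex is high-spin. The t₂g³e_g¹ (high-spin) configuration has an unevenly filled e_g set; the Jahn–Teller theorem predicts a tetragonal distortion (typically axial elongation) to lift the degeneracy.
[MnBr₄Cl₂]⁴−: Summing ligand charges against the −4 overall charge gives an oxidation state of +2 for manganese. Mn sits in group 7, so the d-electron count is 7 − 2 = 5. Bromide and chloride are weak-field ligands for a first-row metal, so the complex is high-spin. The d⁵ configuration leaves the e_g set evenly filled (or empty) — no strong Jahn–Teller driving force.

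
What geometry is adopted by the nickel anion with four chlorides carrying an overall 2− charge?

tetrahedral

Each chloride is −1; balancing the −2 overall charge requires Ni(II).
Nickel is a group-10 element; Ni(II) is therefore d⁸.
Coordination number: 4.
Chloride is a weak-field ligand.
With weak-field ligands the CFSE gain from square planar is small, so a 3d d⁸ ion takes the sterically preferred tetrahedral geometry.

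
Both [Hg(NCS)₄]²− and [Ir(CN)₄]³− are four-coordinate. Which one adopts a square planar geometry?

For [Hg(NCS)₄]²−: Summing ligand charges against the −2 overall charge gives an oxidation state of +2 for mercury. Group 12 minus oxidation state 2 gives a d¹⁰ configuration. A d¹⁰ ion has no crystal-field stabilisation preference between square planar and tetrahedral, so four ligands adopt the sterically favoured tetrahedral geometry. → tetrahedral.
For [Ir(CN)₄]³−: Each cyanide is −1; balancing the −3 overall charge requires Ir(I). Iridium is a group-9 element; Ir(I) is therefore d⁸. A 5d d⁸ ion has a large crystal-field splitting; square planar leaves the high-energy d_{x²−y²} orbital empty and maximises CFSE. → square planar.

[Ir(CN)₄]³−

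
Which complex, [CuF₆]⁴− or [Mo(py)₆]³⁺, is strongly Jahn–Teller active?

[CuF₆]⁴−

[CuF₆]⁴−: Each fluoride is −1; balancing the −4 overall charge requires Cu(II). Cu sits in group 11, so the d-electron count is 11 − 2 = 9. The t₂g⁶e_g³ configuration has an unevenly filled e_g set; the Jahn–Teller theorem predicts a tetragonal distortion (typically axial elongation) to lift the degeneracy.
[Mo(py)₆]³⁺: Ligand charges: pyridine is neutral. With an overall charge of +3 the molybdenum centre must be in the +3 oxidation state. Group 6 minus oxidation state 3 gives a d³ configuration. The d³ configuration leaves the e_g set evenly filled (or empty) — no strong Jahn–Teller driving force.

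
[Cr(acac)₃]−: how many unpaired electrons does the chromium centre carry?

Each acetylacetonate is −1; balancing the −1 overall charge requires Cr(II).
Cr sits in group 6, so the d-electron count is 6 − 2 = 4.
Counting donor atoms: 3×acetylacetonate (bidentate) → 6 donors. Coordination number = 6.
The spin state decides the count: Acetylacetonate is a weak-field ligand for a first-row metal, so the complex is high-spin.
An octahedral high-spin d⁴ ion is t₂g³e_g¹, giving 4 unpaired electrons.

4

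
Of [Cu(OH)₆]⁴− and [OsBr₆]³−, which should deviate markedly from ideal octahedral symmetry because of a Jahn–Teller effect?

[Cu(OH)₆]⁴−

[Cu(OH)₆]⁴−: Ligand charges: each hydroxide is −1. With an overall charge of −4 the copper centre must be in the +2 oxidation state. Group 11 minus oxidation state 2 gives a d⁹ configuration. The t₂g⁶e_g³ configuration has an unevenly filled e_g set; the Jahn–Teller theorem predicts a tetragonal distortion (typically axial elongation) to lift the degeneracy.
[OsBr₆]³−: Summing ligand charges against the −3 overall charge gives an oxidation state of +3 for osmium. Osmium is a group-8 element; Os(III) is therefore d⁵. A 5d ion has a large Δₒ and is invariably low-spin. The d⁵ configuration leaves the e_g set evenly filled (or empty) — no strong Jahn–Teller driving force.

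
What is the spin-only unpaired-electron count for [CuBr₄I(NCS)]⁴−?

1 unpaired electron

Each bromide is −1; each iodide is −1; each isothiocyanate is −1; balancing the −4 overall charge requires Cu(II).
Copper is a group-11 element; Cu(II) is therefore d⁹.
In an octahedral field the d⁹ configuration is t₂g⁶e_g³ (only one arrangement possible), giving 1 unpaired electron.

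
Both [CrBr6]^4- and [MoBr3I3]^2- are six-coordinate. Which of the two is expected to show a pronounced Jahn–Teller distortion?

[CrBr6]^4-: Summing ligand charges against the −4 overall charge gives an oxidation state of +2 for chromium. Cr sits in group 6, so the d-electron count is 6 − 2 = 4. Bromide is a weak-field ligand for a first-row metal, so the complex is high-spin. The t₂g³e_g¹ (high-spin) configuration has an unevenly filled e_g set; the Jahn–Teller theorem predicts a tetragonal distortion (typically axial elongation) to lift the degeneracy.
[MoBr3I3]^2-: Ligand charges: each bromide is −1; each iodide is −1. With an overall charge of −2 the molybdenum centre must be in the +4 oxidation state. Group 6 minus oxidation state 4 gives a d² configuration. The d² configuration leaves the e_g set evenly filled (or empty) — no strong Jahn–Teller driving force.

[CrBr6]^4-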